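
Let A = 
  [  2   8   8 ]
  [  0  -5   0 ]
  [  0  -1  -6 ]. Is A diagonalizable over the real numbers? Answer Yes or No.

Yes

Characteristic polynomial: p(s) = s^3 + 9s^2 + 8s - 60 = (s - 2)(s + 5)(s + 6).
All 3 eigenvalues are distinct, so A is diagonalizable.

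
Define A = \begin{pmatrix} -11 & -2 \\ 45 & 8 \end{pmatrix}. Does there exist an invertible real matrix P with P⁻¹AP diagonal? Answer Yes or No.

Characteristic polynomial: p(μ) = μ^2 + 3μ + 2 = (μ + 1)(μ + 2).
All 2 eigenvalues are distinct, so A is diagonalizable.

Yes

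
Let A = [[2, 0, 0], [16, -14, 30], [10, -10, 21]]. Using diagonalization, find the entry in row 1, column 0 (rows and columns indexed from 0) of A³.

Characteristic polynomial: s^3 - 9s^2 + 20s - 12 = (s - 6)(s - 2)(s - 1), so the eigenvalues are 1, 2, 6.
s=6: eigenvector (0, -3, -2).
s=2: eigenvector (1, 1, 0).
s=1: eigenvector (0, 2, 1).
P = [[0, 1, 0], [-3, 1, 2], [-2, 0, 1]], D = diag(6, 2, 1), P⁻¹ = [[-1, 1, -2], [1, 0, 0], [-2, 2, -3]].
A³ = P·diag(216, 8, 1)·P⁻¹ = [[8, 0, 0], [652, -644, 1290], [430, -430, 861]].
The requested entry is 652.

652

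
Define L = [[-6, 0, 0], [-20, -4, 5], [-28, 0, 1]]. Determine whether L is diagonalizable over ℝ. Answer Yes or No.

Yes

Characteristic polynomial: p(r) = r^3 + 9r^2 + 14r - 24 = (r - 1)(r + 4)(r + 6).
All 3 eigenvalues are distinct, so L is diagonalizable.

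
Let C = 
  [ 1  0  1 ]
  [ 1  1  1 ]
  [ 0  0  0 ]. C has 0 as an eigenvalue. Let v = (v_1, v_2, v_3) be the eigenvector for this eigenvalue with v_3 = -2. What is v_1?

C = [[1, 0, 1], [1, 1, 1], [0, 0, 0]].
Solving (C)v = 0 gives the eigenspace spanned by (2, 0, -2).
With v_3 = -2, v = (2, 0, -2), so v_1 = 2.

2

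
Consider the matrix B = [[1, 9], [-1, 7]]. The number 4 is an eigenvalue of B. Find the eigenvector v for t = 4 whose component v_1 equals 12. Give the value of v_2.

4

B − 4I = [[-3, 9], [-1, 3]].
Solving (B − 4I)v = 0 gives the eigenspace spanned by (12, 4).
With v_1 = 12, v = (12, 4), so v_2 = 4.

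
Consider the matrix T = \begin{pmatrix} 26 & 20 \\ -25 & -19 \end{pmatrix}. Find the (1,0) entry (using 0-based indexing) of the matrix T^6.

Characteristic polynomial: λ^2 - 7λ + 6 = (λ - 6)(λ - 1), so the eigenvalues are 1, 6.
λ=6: eigenvector (-1, 1).
λ=1: eigenvector (-4, 5).
P = [[-1, -4], [1, 5]], D = diag(6, 1), P⁻¹ = [[-5, -4], [1, 1]].
T⁶ = P·diag(46656, 1)·P⁻¹ = [[233276, 186620], [-233275, -186619]].
The requested entry is -233275.

-233275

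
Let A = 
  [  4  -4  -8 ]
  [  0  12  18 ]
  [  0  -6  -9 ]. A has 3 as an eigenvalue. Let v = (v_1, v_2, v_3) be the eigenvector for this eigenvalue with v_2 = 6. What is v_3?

A − 3I = [[1, -4, -8], [0, 9, 18], [0, -6, -12]].
Solving (A − 3I)v = 0 gives the eigenspace spanned by (0, 6, -3).
With v_2 = 6, v = (0, 6, -3), so v_3 = -3.

-3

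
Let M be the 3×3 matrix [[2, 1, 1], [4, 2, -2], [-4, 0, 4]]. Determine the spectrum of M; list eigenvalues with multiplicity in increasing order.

Characteristic polynomial: p(λ) = λ^3 - 8λ^2 + 20λ - 16 = (λ - 4)(λ - 2)^2.
Roots (with multiplicity): 2, 2, 4.

2, 2, 4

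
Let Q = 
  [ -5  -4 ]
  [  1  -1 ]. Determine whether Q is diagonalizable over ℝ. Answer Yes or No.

Characteristic polynomial: p(λ) = λ^2 + 6λ + 9 = (λ + 3)^2.
λ = -3 has algebraic multiplicity 2; rank(Q + 3I) = 1, so geometric multiplicity = 1.
Geometric multiplicity < algebraic multiplicity, so Q is not diagonalizable.

No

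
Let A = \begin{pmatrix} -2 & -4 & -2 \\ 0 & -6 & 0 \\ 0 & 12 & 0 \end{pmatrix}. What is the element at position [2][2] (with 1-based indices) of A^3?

Characteristic polynomial: r^3 + 8r^2 + 12r = r(r + 2)(r + 6), so the eigenvalues are -6, -2, 0.
r=-2: eigenvector (1, 0, 0).
r=-6: eigenvector (0, 1, -2).
r=0: eigenvector (1, 0, -1).
P = [[1, 0, 1], [0, 1, 0], [0, -2, -1]], D = diag(-2, -6, 0), P⁻¹ = [[1, 2, 1], [0, 1, 0], [0, -2, -1]].
A³ = P·diag(-8, -216, 0)·P⁻¹ = [[-8, -16, -8], [0, -216, 0], [0, 432, 0]].
The requested entry is -216.

-216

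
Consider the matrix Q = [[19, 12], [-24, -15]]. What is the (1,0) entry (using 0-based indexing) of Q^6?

Characteristic polynomial: λ^2 - 4λ + 3 = (λ - 3)(λ - 1), so the eigenvalues are 1, 3.
λ=3: eigenvector (-3, 4).
λ=1: eigenvector (-2, 3).
P = [[-3, -2], [4, 3]], D = diag(3, 1), P⁻¹ = [[-3, -2], [4, 3]].
Q⁶ = P·diag(729, 1)·P⁻¹ = [[6553, 4368], [-8736, -5823]].
The requested entry is -8736.

-8736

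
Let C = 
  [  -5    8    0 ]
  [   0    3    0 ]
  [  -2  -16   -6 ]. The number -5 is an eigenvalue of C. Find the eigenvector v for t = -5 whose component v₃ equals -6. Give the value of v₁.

C + 5I = [[0, 8, 0], [0, 8, 0], [-2, -16, -1]].
Solving (C + 5I)v = 0 gives the eigenspace spanned by (3, 0, -6).
With v₃ = -6, v = (3, 0, -6), so v₁ = 3.

3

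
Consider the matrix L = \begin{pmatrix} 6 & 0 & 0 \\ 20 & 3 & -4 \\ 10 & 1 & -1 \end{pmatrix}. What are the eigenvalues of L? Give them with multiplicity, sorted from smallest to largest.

1, 1, 6

Characteristic polynomial: p(r) = r^3 - 8r^2 + 13r - 6 = (r - 6)(r - 1)^2.
Roots (with multiplicity): 1, 1, 6.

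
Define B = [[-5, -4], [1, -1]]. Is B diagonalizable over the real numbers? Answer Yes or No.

Characteristic polynomial: p(μ) = μ^2 + 6μ + 9 = (μ + 3)^2.
μ = -3 has algebraic multiplicity 2; rank(B + 3I) = 1, so geometric multiplicity = 1.
Geometric multiplicity < algebraic multiplicity, so B is not diagonalizable.

No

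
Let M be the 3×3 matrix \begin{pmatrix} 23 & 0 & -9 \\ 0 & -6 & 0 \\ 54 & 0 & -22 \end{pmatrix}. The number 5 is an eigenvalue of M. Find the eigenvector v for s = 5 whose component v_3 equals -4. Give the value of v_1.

-2

M − 5I = [[18, 0, -9], [0, -11, 0], [54, 0, -27]].
Solving (M − 5I)v = 0 gives the eigenspace spanned by (-2, 0, -4).
With v_3 = -4, v = (-2, 0, -4), so v_1 = -2.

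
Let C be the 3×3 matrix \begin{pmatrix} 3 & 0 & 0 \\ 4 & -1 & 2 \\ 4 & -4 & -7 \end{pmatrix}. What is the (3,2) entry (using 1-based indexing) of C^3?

-196

Characteristic polynomial: μ^3 + 5μ^2 - 9μ - 45 = (μ - 3)(μ + 3)(μ + 5), so the eigenvalues are -5, -3, 3.
μ=3: eigenvector (1, 1, 0).
μ=-3: eigenvector (0, 1, -1).
μ=-5: eigenvector (0, -1, 2).
P = [[1, 0, 0], [1, 1, -1], [0, -1, 2]], D = diag(3, -3, -5), P⁻¹ = [[1, 0, 0], [-2, 2, 1], [-1, 1, 1]].
C³ = P·diag(27, -27, -125)·P⁻¹ = [[27, 0, 0], [-44, 71, 98], [196, -196, -223]].
The requested entry is -196.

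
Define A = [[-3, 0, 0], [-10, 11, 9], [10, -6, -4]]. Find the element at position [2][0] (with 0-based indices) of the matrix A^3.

70

Characteristic polynomial: t^3 - 4t^2 - 11t + 30 = (t - 5)(t - 2)(t + 3), so the eigenvalues are -3, 2, 5.
t=-3: eigenvector (1, 2, -2).
t=5: eigenvector (0, 3, -2).
t=2: eigenvector (0, -1, 1).
P = [[1, 0, 0], [2, 3, -1], [-2, -2, 1]], D = diag(-3, 5, 2), P⁻¹ = [[1, 0, 0], [0, 1, 1], [2, 2, 3]].
A³ = P·diag(-27, 125, 8)·P⁻¹ = [[-27, 0, 0], [-70, 359, 351], [70, -234, -226]].
The requested entry is 70.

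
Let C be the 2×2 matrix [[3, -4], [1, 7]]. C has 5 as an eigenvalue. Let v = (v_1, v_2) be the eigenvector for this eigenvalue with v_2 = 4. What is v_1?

C − 5I = [[-2, -4], [1, 2]].
Solving (C − 5I)v = 0 gives the eigenspace spanned by (-8, 4).
With v_2 = 4, v = (-8, 4), so v_1 = -8.

-8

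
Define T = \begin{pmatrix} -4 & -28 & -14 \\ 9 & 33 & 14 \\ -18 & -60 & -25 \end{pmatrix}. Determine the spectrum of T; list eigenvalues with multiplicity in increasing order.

-4, 3, 5

Characteristic polynomial: p(s) = s^3 - 4s^2 - 17s + 60 = (s - 5)(s - 3)(s + 4).
Roots (with multiplicity): -4, 3, 5.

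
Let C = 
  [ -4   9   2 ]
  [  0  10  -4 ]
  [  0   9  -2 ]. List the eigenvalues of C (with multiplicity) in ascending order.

-4, 4, 4

Characteristic polynomial: p(s) = s^3 - 4s^2 - 16s + 64 = (s - 4)^2(s + 4).
Roots (with multiplicity): -4, 4, 4.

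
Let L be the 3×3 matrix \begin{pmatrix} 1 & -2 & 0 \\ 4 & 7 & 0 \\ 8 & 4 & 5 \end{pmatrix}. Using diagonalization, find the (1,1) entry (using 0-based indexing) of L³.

Characteristic polynomial: r^3 - 13r^2 + 55r - 75 = (r - 5)^2(r - 3), so the eigenvalues are 3, 5, 5.
r=5: eigenvector (0, 0, 1).
r=3: eigenvector (1, -1, -2).
r=5: eigenvector (1, -2, -4).
P = [[0, 1, 1], [0, -1, -2], [1, -2, -4]], D = diag(5, 3, 5), P⁻¹ = [[0, -2, 1], [2, 1, 0], [-1, -1, 0]].
L³ = P·diag(125, 27, 125)·P⁻¹ = [[-71, -98, 0], [196, 223, 0], [392, 196, 125]].
The requested entry is 223.

223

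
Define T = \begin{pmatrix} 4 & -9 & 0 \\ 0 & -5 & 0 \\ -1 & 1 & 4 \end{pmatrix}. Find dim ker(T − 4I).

T − 4I = [[0, -9, 0], [0, -9, 0], [-1, 1, 0]].
This matrix has rank 2, so its null space has dimension 3 − 2 = 1.

1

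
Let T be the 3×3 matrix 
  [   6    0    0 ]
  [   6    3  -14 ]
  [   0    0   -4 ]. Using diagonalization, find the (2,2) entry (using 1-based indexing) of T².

Characteristic polynomial: s^3 - 5s^2 - 18s + 72 = (s - 6)(s - 3)(s + 4), so the eigenvalues are -4, 3, 6.
s=-4: eigenvector (0, 2, 1).
s=3: eigenvector (0, 1, 0).
s=6: eigenvector (1, 2, 0).
P = [[0, 0, 1], [2, 1, 2], [1, 0, 0]], D = diag(-4, 3, 6), P⁻¹ = [[0, 0, 1], [-2, 1, -2], [1, 0, 0]].
T² = P·diag(16, 9, 36)·P⁻¹ = [[36, 0, 0], [54, 9, 14], [0, 0, 16]].
The requested entry is 9.

9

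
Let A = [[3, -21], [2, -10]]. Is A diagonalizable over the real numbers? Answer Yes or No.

Characteristic polynomial: p(μ) = μ^2 + 7μ + 12 = (μ + 3)(μ + 4).
All 2 eigenvalues are distinct, so A is diagonalizable.

Yes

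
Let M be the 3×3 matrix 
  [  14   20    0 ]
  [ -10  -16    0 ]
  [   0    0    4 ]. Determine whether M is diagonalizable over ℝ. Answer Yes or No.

Characteristic polynomial: p(μ) = μ^3 - 2μ^2 - 32μ + 96 = (μ - 4)^2(μ + 6).
μ = 4 has algebraic multiplicity 2; rank(M − 4I) = 1, so geometric multiplicity = 2.
Every eigenvalue has geometric = algebraic multiplicity, so M is diagonalizable.

Yes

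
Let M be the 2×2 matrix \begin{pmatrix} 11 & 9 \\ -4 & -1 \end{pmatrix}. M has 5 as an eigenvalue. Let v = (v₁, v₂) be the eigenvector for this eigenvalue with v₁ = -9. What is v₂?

6

M − 5I = [[6, 9], [-4, -6]].
Solving (M − 5I)v = 0 gives the eigenspace spanned by (-9, 6).
With v₁ = -9, v = (-9, 6), so v₂ = 6.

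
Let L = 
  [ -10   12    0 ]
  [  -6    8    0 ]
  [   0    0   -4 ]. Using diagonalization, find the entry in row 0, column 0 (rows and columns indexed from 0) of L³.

Characteristic polynomial: t^3 + 6t^2 - 32 = (t - 2)(t + 4)^2, so the eigenvalues are -4, -4, 2.
t=-4: eigenvector (2, 1, 0).
t=2: eigenvector (1, 1, 0).
t=-4: eigenvector (0, 0, 1).
P = [[2, 1, 0], [1, 1, 0], [0, 0, 1]], D = diag(-4, 2, -4), P⁻¹ = [[1, -1, 0], [-1, 2, 0], [0, 0, 1]].
L³ = P·diag(-64, 8, -64)·P⁻¹ = [[-136, 144, 0], [-72, 80, 0], [0, 0, -64]].
The requested entry is -136.

-136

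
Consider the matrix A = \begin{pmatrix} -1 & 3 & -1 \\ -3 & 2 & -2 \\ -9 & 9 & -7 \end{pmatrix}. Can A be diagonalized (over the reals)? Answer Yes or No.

No

Characteristic polynomial: p(μ) = μ^3 + 6μ^2 + 9μ + 4 = (μ + 1)^2(μ + 4).
μ = -1 has algebraic multiplicity 2; rank(A + 1I) = 2, so geometric multiplicity = 1.
Geometric multiplicity < algebraic multiplicity, so A is not diagonalizable.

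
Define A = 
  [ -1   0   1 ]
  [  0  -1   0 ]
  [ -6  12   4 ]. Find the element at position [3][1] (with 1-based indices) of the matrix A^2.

Characteristic polynomial: μ^3 - 2μ^2 - μ + 2 = (μ - 2)(μ - 1)(μ + 1), so the eigenvalues are -1, 1, 2.
μ=1: eigenvector (1, 0, 2).
μ=-1: eigenvector (2, 1, 0).
μ=2: eigenvector (1, 0, 3).
P = [[1, 2, 1], [0, 1, 0], [2, 0, 3]], D = diag(1, -1, 2), P⁻¹ = [[3, -6, -1], [0, 1, 0], [-2, 4, 1]].
A² = P·diag(1, 1, 4)·P⁻¹ = [[-5, 12, 3], [0, 1, 0], [-18, 36, 10]].
The requested entry is -18.

-18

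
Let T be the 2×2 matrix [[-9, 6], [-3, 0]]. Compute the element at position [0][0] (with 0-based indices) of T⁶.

92583

Characteristic polynomial: s^2 + 9s + 18 = (s + 3)(s + 6), so the eigenvalues are -6, -3.
s=-3: eigenvector (1, 1).
s=-6: eigenvector (-2, -1).
P = [[1, -2], [1, -1]], D = diag(-3, -6), P⁻¹ = [[-1, 2], [-1, 1]].
T⁶ = P·diag(729, 46656)·P⁻¹ = [[92583, -91854], [45927, -45198]].
The requested entry is 92583.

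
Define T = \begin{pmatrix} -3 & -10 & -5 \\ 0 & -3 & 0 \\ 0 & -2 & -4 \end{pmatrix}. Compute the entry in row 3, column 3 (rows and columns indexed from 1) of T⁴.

256

Characteristic polynomial: r^3 + 10r^2 + 33r + 36 = (r + 3)^2(r + 4), so the eigenvalues are -4, -3, -3.
r=-3: eigenvector (0, 1, -2).
r=-3: eigenvector (1, 0, 0).
r=-4: eigenvector (5, 0, 1).
P = [[0, 1, 5], [1, 0, 0], [-2, 0, 1]], D = diag(-3, -3, -4), P⁻¹ = [[0, 1, 0], [1, -10, -5], [0, 2, 1]].
T⁴ = P·diag(81, 81, 256)·P⁻¹ = [[81, 1750, 875], [0, 81, 0], [0, 350, 256]].
The requested entry is 256.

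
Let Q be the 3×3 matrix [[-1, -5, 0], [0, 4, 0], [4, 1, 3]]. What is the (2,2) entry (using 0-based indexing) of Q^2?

9

Characteristic polynomial: μ^3 - 6μ^2 + 5μ + 12 = (μ - 4)(μ - 3)(μ + 1), so the eigenvalues are -1, 3, 4.
μ=3: eigenvector (0, 0, 1).
μ=4: eigenvector (-1, 1, -3).
μ=-1: eigenvector (1, 0, -1).
P = [[0, -1, 1], [0, 1, 0], [1, -3, -1]], D = diag(3, 4, -1), P⁻¹ = [[1, 4, 1], [0, 1, 0], [1, 1, 0]].
Q² = P·diag(9, 16, 1)·P⁻¹ = [[1, -15, 0], [0, 16, 0], [8, -13, 9]].
The requested entry is 9.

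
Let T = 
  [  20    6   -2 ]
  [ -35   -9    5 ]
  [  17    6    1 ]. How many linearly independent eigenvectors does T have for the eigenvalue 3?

T − 3I = [[17, 6, -2], [-35, -12, 5], [17, 6, -2]].
This matrix has rank 2, so its null space has dimension 3 − 2 = 1.

1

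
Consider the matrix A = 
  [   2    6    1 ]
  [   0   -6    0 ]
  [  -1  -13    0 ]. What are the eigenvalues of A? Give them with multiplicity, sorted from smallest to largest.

-6, 1, 1

Characteristic polynomial: p(λ) = λ^3 + 4λ^2 - 11λ + 6 = (λ - 1)^2(λ + 6).
Roots (with multiplicity): -6, 1, 1.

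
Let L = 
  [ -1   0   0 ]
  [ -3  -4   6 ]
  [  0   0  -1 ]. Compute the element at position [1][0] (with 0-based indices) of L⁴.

255

Characteristic polynomial: μ^3 + 6μ^2 + 9μ + 4 = (μ + 1)^2(μ + 4), so the eigenvalues are -4, -1, -1.
μ=-1: eigenvector (0, 2, 1).
μ=-4: eigenvector (0, 1, 0).
μ=-1: eigenvector (1, 1, 1).
P = [[0, 0, 1], [2, 1, 1], [1, 0, 1]], D = diag(-1, -4, -1), P⁻¹ = [[-1, 0, 1], [1, 1, -2], [1, 0, 0]].
L⁴ = P·diag(1, 256, 1)·P⁻¹ = [[1, 0, 0], [255, 256, -510], [0, 0, 1]].
The requested entry is 255.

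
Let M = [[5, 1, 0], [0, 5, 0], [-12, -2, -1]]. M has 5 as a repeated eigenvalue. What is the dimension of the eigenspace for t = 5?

1

M − 5I = [[0, 1, 0], [0, 0, 0], [-12, -2, -6]].
This matrix has rank 2, so its null space has dimension 3 − 2 = 1.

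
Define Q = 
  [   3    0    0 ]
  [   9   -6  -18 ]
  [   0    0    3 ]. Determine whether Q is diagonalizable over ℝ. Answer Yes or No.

Characteristic polynomial: p(μ) = μ^3 - 27μ + 54 = (μ - 3)^2(μ + 6).
μ = 3 has algebraic multiplicity 2; rank(Q − 3I) = 1, so geometric multiplicity = 2.
Every eigenvalue has geometric = algebraic multiplicity, so Q is diagonalizable.

Yes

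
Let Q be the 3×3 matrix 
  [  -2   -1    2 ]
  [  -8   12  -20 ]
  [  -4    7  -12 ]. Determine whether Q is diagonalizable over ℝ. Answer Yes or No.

No

Characteristic polynomial: p(λ) = λ^3 + 2λ^2 - 4λ - 8 = (λ - 2)(λ + 2)^2.
λ = -2 has algebraic multiplicity 2; rank(Q + 2I) = 2, so geometric multiplicity = 1.
Geometric multiplicity < algebraic multiplicity, so Q is not diagonalizable.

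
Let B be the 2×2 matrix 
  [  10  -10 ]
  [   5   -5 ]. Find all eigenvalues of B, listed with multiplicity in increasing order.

Characteristic polynomial: p(s) = s^2 - 5s = s(s - 5).
Roots (with multiplicity): 0, 5.

0, 5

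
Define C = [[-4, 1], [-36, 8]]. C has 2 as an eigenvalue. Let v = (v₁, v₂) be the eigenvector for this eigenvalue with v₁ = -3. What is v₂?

-18

C − 2I = [[-6, 1], [-36, 6]].
Solving (C − 2I)v = 0 gives the eigenspace spanned by (-3, -18).
With v₁ = -3, v = (-3, -18), so v₂ = -18.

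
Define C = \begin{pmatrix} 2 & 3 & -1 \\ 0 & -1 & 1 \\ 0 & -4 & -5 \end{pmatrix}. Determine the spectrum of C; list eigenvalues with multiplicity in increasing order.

-3, -3, 2

Characteristic polynomial: p(s) = s^3 + 4s^2 - 3s - 18 = (s - 2)(s + 3)^2.
Roots (with multiplicity): -3, -3, 2.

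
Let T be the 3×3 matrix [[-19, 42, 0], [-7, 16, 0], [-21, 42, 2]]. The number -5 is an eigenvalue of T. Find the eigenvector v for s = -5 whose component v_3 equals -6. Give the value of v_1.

T + 5I = [[-14, 42, 0], [-7, 21, 0], [-21, 42, 7]].
Solving (T + 5I)v = 0 gives the eigenspace spanned by (-6, -2, -6).
With v_3 = -6, v = (-6, -2, -6), so v_1 = -6.

-6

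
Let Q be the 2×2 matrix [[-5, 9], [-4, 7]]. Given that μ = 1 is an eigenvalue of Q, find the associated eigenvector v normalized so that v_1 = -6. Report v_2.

Q − 1I = [[-6, 9], [-4, 6]].
Solving (Q − 1I)v = 0 gives the eigenspace spanned by (-6, -4).
With v_1 = -6, v = (-6, -4), so v_2 = -4.

-4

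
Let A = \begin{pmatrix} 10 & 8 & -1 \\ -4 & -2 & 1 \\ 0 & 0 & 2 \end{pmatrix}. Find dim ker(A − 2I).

A − 2I = [[8, 8, -1], [-4, -4, 1], [0, 0, 0]].
This matrix has rank 2, so its null space has dimension 3 − 2 = 1.

1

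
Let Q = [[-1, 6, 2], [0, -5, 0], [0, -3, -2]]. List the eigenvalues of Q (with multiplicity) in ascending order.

-5, -2, -1

Characteristic polynomial: p(s) = s^3 + 8s^2 + 17s + 10 = (s + 1)(s + 2)(s + 5).
Roots (with multiplicity): -5, -2, -1.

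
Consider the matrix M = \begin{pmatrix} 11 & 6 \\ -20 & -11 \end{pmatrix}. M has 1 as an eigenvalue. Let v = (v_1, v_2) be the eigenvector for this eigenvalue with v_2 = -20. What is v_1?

12

M − 1I = [[10, 6], [-20, -12]].
Solving (M − 1I)v = 0 gives the eigenspace spanned by (12, -20).
With v_2 = -20, v = (12, -20), so v_1 = 12.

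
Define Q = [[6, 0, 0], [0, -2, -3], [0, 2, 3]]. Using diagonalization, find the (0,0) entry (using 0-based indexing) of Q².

36

Characteristic polynomial: μ^3 - 7μ^2 + 6μ = μ(μ - 6)(μ - 1), so the eigenvalues are 0, 1, 6.
μ=6: eigenvector (1, 0, 0).
μ=0: eigenvector (0, 3, -2).
μ=1: eigenvector (0, -1, 1).
P = [[1, 0, 0], [0, 3, -1], [0, -2, 1]], D = diag(6, 0, 1), P⁻¹ = [[1, 0, 0], [0, 1, 1], [0, 2, 3]].
Q² = P·diag(36, 0, 1)·P⁻¹ = [[36, 0, 0], [0, -2, -3], [0, 2, 3]].
The requested entry is 36.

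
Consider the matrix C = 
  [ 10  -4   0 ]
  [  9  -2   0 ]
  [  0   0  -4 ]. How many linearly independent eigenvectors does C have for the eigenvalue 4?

C − 4I = [[6, -4, 0], [9, -6, 0], [0, 0, -8]].
This matrix has rank 2, so its null space has dimension 3 − 2 = 1.

1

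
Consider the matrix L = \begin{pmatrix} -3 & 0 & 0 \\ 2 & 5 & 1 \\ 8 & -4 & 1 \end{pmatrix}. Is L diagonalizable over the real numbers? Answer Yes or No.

Characteristic polynomial: p(λ) = λ^3 - 3λ^2 - 9λ + 27 = (λ - 3)^2(λ + 3).
λ = 3 has algebraic multiplicity 2; rank(L − 3I) = 2, so geometric multiplicity = 1.
Geometric multiplicity < algebraic multiplicity, so L is not diagonalizable.

No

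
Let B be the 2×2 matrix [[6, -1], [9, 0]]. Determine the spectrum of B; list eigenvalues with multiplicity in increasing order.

3, 3

Characteristic polynomial: p(λ) = λ^2 - 6λ + 9 = (λ - 3)^2.
Roots (with multiplicity): 3, 3.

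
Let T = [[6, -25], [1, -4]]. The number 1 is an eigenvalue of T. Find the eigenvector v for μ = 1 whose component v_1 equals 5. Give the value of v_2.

1

T − 1I = [[5, -25], [1, -5]].
Solving (T − 1I)v = 0 gives the eigenspace spanned by (5, 1).
With v_1 = 5, v = (5, 1), so v_2 = 1.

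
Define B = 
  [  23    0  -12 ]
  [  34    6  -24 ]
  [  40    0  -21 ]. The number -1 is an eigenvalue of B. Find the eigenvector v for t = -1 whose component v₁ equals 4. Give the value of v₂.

8

B + 1I = [[24, 0, -12], [34, 7, -24], [40, 0, -20]].
Solving (B + 1I)v = 0 gives the eigenspace spanned by (4, 8, 8).
With v₁ = 4, v = (4, 8, 8), so v₂ = 8.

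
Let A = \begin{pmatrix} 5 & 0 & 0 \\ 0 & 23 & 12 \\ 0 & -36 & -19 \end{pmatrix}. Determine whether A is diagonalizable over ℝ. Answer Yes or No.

Characteristic polynomial: p(μ) = μ^3 - 9μ^2 + 15μ + 25 = (μ - 5)^2(μ + 1).
μ = 5 has algebraic multiplicity 2; rank(A − 5I) = 1, so geometric multiplicity = 2.
Every eigenvalue has geometric = algebraic multiplicity, so A is diagonalizable.

Yes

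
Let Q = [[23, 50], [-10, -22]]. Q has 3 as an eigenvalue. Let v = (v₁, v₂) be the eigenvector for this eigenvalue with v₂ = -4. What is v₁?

10

Q − 3I = [[20, 50], [-10, -25]].
Solving (Q − 3I)v = 0 gives the eigenspace spanned by (10, -4).
With v₂ = -4, v = (10, -4), so v₁ = 10.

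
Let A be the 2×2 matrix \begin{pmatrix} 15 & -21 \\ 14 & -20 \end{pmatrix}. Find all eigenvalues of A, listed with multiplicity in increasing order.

-6, 1

Characteristic polynomial: p(λ) = λ^2 + 5λ - 6 = (λ - 1)(λ + 6).
Roots (with multiplicity): -6, 1.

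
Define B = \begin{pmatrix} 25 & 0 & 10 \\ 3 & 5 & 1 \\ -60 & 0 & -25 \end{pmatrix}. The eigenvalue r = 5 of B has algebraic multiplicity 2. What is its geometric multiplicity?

1

B − 5I = [[20, 0, 10], [3, 0, 1], [-60, 0, -30]].
This matrix has rank 2, so its null space has dimension 3 − 2 = 1.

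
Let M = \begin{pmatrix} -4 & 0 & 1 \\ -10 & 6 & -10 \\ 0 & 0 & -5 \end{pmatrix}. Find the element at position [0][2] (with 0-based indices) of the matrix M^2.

-9

Characteristic polynomial: t^3 + 3t^2 - 34t - 120 = (t - 6)(t + 4)(t + 5), so the eigenvalues are -5, -4, 6.
t=-5: eigenvector (-1, 0, 1).
t=6: eigenvector (0, 1, 0).
t=-4: eigenvector (1, 1, 0).
P = [[-1, 0, 1], [0, 1, 1], [1, 0, 0]], D = diag(-5, 6, -4), P⁻¹ = [[0, 0, 1], [-1, 1, -1], [1, 0, 1]].
M² = P·diag(25, 36, 16)·P⁻¹ = [[16, 0, -9], [-20, 36, -20], [0, 0, 25]].
The requested entry is -9.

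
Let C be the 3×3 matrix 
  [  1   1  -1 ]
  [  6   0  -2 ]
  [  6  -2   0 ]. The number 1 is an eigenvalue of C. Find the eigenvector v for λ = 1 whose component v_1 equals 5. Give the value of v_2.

10

C − 1I = [[0, 1, -1], [6, -1, -2], [6, -2, -1]].
Solving (C − 1I)v = 0 gives the eigenspace spanned by (5, 10, 10).
With v_1 = 5, v = (5, 10, 10), so v_2 = 10.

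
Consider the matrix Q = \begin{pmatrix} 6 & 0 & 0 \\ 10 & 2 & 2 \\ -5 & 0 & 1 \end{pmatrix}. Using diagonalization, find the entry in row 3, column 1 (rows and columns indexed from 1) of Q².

-35

Characteristic polynomial: t^3 - 9t^2 + 20t - 12 = (t - 6)(t - 2)(t - 1), so the eigenvalues are 1, 2, 6.
t=6: eigenvector (1, 2, -1).
t=2: eigenvector (0, 1, 0).
t=1: eigenvector (0, -2, 1).
P = [[1, 0, 0], [2, 1, -2], [-1, 0, 1]], D = diag(6, 2, 1), P⁻¹ = [[1, 0, 0], [0, 1, 2], [1, 0, 1]].
Q² = P·diag(36, 4, 1)·P⁻¹ = [[36, 0, 0], [70, 4, 6], [-35, 0, 1]].
The requested entry is -35.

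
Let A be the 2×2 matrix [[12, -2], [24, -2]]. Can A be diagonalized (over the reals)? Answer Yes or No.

Yes

Characteristic polynomial: p(r) = r^2 - 10r + 24 = (r - 6)(r - 4).
All 2 eigenvalues are distinct, so A is diagonalizable.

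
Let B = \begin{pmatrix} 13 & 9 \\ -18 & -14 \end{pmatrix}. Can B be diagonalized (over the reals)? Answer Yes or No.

Yes

Characteristic polynomial: p(μ) = μ^2 + μ - 20 = (μ - 4)(μ + 5).
All 2 eigenvalues are distinct, so B is diagonalizable.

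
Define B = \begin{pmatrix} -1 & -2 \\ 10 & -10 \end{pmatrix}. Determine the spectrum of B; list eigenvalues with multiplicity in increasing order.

Characteristic polynomial: p(μ) = μ^2 + 11μ + 30 = (μ + 5)(μ + 6).
Roots (with multiplicity): -6, -5.

-6, -5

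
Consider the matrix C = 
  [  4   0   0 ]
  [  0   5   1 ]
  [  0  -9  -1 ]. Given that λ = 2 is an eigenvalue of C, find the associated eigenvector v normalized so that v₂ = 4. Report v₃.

C − 2I = [[2, 0, 0], [0, 3, 1], [0, -9, -3]].
Solving (C − 2I)v = 0 gives the eigenspace spanned by (0, 4, -12).
With v₂ = 4, v = (0, 4, -12), so v₃ = -12.

-12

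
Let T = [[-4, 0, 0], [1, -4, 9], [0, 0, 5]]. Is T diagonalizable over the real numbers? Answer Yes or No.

No

Characteristic polynomial: p(μ) = μ^3 + 3μ^2 - 24μ - 80 = (μ - 5)(μ + 4)^2.
μ = -4 has algebraic multiplicity 2; rank(T + 4I) = 2, so geometric multiplicity = 1.
Geometric multiplicity < algebraic multiplicity, so T is not diagonalizable.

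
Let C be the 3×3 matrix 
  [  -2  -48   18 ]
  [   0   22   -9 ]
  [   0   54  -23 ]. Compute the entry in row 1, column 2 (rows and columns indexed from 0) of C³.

-189

Characteristic polynomial: t^3 + 3t^2 - 18t - 40 = (t - 4)(t + 2)(t + 5), so the eigenvalues are -5, -2, 4.
t=-2: eigenvector (1, 0, 0).
t=4: eigenvector (-2, 1, 2).
t=-5: eigenvector (-2, 1, 3).
P = [[1, -2, -2], [0, 1, 1], [0, 2, 3]], D = diag(-2, 4, -5), P⁻¹ = [[1, 2, 0], [0, 3, -1], [0, -2, 1]].
C³ = P·diag(-8, 64, -125)·P⁻¹ = [[-8, -900, 378], [0, 442, -189], [0, 1134, -503]].
The requested entry is -189.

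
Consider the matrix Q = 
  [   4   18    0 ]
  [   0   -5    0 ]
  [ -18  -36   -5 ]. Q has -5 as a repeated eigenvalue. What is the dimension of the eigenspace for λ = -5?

2

Q + 5I = [[9, 18, 0], [0, 0, 0], [-18, -36, 0]].
This matrix has rank 1, so its null space has dimension 3 − 1 = 2.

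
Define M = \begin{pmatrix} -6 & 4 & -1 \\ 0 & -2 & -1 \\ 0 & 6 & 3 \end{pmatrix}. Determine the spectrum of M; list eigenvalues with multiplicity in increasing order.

Characteristic polynomial: p(t) = t^3 + 5t^2 - 6t = t(t - 1)(t + 6).
Roots (with multiplicity): -6, 0, 1.

-6, 0, 1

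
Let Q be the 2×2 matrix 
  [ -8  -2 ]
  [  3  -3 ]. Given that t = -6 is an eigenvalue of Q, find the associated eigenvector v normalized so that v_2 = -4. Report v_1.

Q + 6I = [[-2, -2], [3, 3]].
Solving (Q + 6I)v = 0 gives the eigenspace spanned by (4, -4).
With v_2 = -4, v = (4, -4), so v_1 = 4.

4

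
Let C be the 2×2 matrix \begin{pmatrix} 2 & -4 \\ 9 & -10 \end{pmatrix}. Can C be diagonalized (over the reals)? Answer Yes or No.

Characteristic polynomial: p(μ) = μ^2 + 8μ + 16 = (μ + 4)^2.
μ = -4 has algebraic multiplicity 2; rank(C + 4I) = 1, so geometric multiplicity = 1.
Geometric multiplicity < algebraic multiplicity, so C is not diagonalizable.

No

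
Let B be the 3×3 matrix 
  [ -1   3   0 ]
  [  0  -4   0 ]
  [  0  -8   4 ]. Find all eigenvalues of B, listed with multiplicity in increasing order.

Characteristic polynomial: p(r) = r^3 + r^2 - 16r - 16 = (r - 4)(r + 1)(r + 4).
Roots (with multiplicity): -4, -1, 4.

-4, -1, 4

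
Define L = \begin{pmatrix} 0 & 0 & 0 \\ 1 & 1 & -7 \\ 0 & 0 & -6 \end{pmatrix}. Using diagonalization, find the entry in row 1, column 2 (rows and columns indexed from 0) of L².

35

Characteristic polynomial: r^3 + 5r^2 - 6r = r(r - 1)(r + 6), so the eigenvalues are -6, 0, 1.
r=-6: eigenvector (0, 1, 1).
r=1: eigenvector (0, 1, 0).
r=0: eigenvector (1, -1, 0).
P = [[0, 0, 1], [1, 1, -1], [1, 0, 0]], D = diag(-6, 1, 0), P⁻¹ = [[0, 0, 1], [1, 1, -1], [1, 0, 0]].
L² = P·diag(36, 1, 0)·P⁻¹ = [[0, 0, 0], [1, 1, 35], [0, 0, 36]].
The requested entry is 35.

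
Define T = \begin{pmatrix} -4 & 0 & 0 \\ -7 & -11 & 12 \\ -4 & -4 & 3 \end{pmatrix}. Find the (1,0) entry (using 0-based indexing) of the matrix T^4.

2001

Characteristic polynomial: μ^3 + 12μ^2 + 47μ + 60 = (μ + 3)(μ + 4)(μ + 5), so the eigenvalues are -5, -4, -3.
μ=-4: eigenvector (1, -1, 0).
μ=-5: eigenvector (0, 2, 1).
μ=-3: eigenvector (0, -3, -2).
P = [[1, 0, 0], [-1, 2, -3], [0, 1, -2]], D = diag(-4, -5, -3), P⁻¹ = [[1, 0, 0], [2, 2, -3], [1, 1, -2]].
T⁴ = P·diag(256, 625, 81)·P⁻¹ = [[256, 0, 0], [2001, 2257, -3264], [1088, 1088, -1551]].
The requested entry is 2001.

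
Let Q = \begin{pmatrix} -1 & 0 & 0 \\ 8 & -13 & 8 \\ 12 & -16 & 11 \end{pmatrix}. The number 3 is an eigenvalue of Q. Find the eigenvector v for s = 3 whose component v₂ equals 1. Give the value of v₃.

Q − 3I = [[-4, 0, 0], [8, -16, 8], [12, -16, 8]].
Solving (Q − 3I)v = 0 gives the eigenspace spanned by (0, 1, 2).
With v₂ = 1, v = (0, 1, 2), so v₃ = 2.

2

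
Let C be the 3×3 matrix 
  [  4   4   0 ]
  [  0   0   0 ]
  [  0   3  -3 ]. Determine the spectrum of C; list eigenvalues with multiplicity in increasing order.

-3, 0, 4

Characteristic polynomial: p(r) = r^3 - r^2 - 12r = r(r - 4)(r + 3).
Roots (with multiplicity): -3, 0, 4.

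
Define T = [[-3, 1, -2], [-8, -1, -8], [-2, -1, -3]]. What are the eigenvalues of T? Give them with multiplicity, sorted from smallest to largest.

Characteristic polynomial: p(r) = r^3 + 7r^2 + 11r + 5 = (r + 1)^2(r + 5).
Roots (with multiplicity): -5, -1, -1.

-5, -1, -1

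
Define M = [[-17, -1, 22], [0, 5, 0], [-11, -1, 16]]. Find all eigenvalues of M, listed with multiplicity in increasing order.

Characteristic polynomial: p(s) = s^3 - 4s^2 - 35s + 150 = (s - 5)^2(s + 6).
Roots (with multiplicity): -6, 5, 5.

-6, 5, 5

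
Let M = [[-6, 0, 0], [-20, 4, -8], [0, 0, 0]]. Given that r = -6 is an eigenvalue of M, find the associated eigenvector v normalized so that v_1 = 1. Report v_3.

0

M + 6I = [[0, 0, 0], [-20, 10, -8], [0, 0, 6]].
Solving (M + 6I)v = 0 gives the eigenspace spanned by (1, 2, 0).
With v_1 = 1, v = (1, 2, 0), so v_3 = 0.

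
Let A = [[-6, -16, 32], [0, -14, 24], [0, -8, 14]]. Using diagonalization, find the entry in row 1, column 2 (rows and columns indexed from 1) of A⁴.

2560

Characteristic polynomial: t^3 + 6t^2 - 4t - 24 = (t - 2)(t + 2)(t + 6), so the eigenvalues are -6, -2, 2.
t=-6: eigenvector (1, 0, 0).
t=2: eigenvector (-2, -3, -2).
t=-2: eigenvector (0, 2, 1).
P = [[1, -2, 0], [0, -3, 2], [0, -2, 1]], D = diag(-6, 2, -2), P⁻¹ = [[1, 2, -4], [0, 1, -2], [0, 2, -3]].
A⁴ = P·diag(1296, 16, 16)·P⁻¹ = [[1296, 2560, -5120], [0, 16, 0], [0, 0, 16]].
The requested entry is 2560.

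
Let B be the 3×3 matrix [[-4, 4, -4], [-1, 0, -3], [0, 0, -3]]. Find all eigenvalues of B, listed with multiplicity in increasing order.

Characteristic polynomial: p(μ) = μ^3 + 7μ^2 + 16μ + 12 = (μ + 2)^2(μ + 3).
Roots (with multiplicity): -3, -2, -2.

-3, -2, -2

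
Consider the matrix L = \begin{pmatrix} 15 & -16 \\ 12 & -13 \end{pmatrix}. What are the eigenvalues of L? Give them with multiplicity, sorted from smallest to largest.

Characteristic polynomial: p(t) = t^2 - 2t - 3 = (t - 3)(t + 1).
Roots (with multiplicity): -1, 3.

-1, 3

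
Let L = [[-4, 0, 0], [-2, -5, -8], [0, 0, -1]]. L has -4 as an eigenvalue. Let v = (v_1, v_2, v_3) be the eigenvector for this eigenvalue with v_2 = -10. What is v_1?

L + 4I = [[0, 0, 0], [-2, -1, -8], [0, 0, 3]].
Solving (L + 4I)v = 0 gives the eigenspace spanned by (5, -10, 0).
With v_2 = -10, v = (5, -10, 0), so v_1 = 5.

5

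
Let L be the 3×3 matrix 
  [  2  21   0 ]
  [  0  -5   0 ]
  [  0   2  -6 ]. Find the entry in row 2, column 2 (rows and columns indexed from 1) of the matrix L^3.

-125

Characteristic polynomial: t^3 + 9t^2 + 8t - 60 = (t - 2)(t + 5)(t + 6), so the eigenvalues are -6, -5, 2.
t=2: eigenvector (1, 0, 0).
t=-5: eigenvector (-3, 1, 2).
t=-6: eigenvector (0, 0, 1).
P = [[1, -3, 0], [0, 1, 0], [0, 2, 1]], D = diag(2, -5, -6), P⁻¹ = [[1, 3, 0], [0, 1, 0], [0, -2, 1]].
L³ = P·diag(8, -125, -216)·P⁻¹ = [[8, 399, 0], [0, -125, 0], [0, 182, -216]].
The requested entry is -125.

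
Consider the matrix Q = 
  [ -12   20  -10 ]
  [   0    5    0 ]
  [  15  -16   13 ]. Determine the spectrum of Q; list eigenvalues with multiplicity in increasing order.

-2, 3, 5

Characteristic polynomial: p(s) = s^3 - 6s^2 - s + 30 = (s - 5)(s - 3)(s + 2).
Roots (with multiplicity): -2, 3, 5.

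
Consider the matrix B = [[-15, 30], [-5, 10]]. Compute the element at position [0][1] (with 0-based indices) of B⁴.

Characteristic polynomial: t^2 + 5t = t(t + 5), so the eigenvalues are -5, 0.
t=-5: eigenvector (3, 1).
t=0: eigenvector (2, 1).
P = [[3, 2], [1, 1]], D = diag(-5, 0), P⁻¹ = [[1, -2], [-1, 3]].
B⁴ = P·diag(625, 0)·P⁻¹ = [[1875, -3750], [625, -1250]].
The requested entry is -3750.

-3750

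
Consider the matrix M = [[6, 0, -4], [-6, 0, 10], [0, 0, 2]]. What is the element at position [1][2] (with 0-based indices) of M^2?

Characteristic polynomial: s^3 - 8s^2 + 12s = s(s - 6)(s - 2), so the eigenvalues are 0, 2, 6.
s=6: eigenvector (1, -1, 0).
s=0: eigenvector (0, 1, 0).
s=2: eigenvector (1, 2, 1).
P = [[1, 0, 1], [-1, 1, 2], [0, 0, 1]], D = diag(6, 0, 2), P⁻¹ = [[1, 0, -1], [1, 1, -3], [0, 0, 1]].
M² = P·diag(36, 0, 4)·P⁻¹ = [[36, 0, -32], [-36, 0, 44], [0, 0, 4]].
The requested entry is 44.

44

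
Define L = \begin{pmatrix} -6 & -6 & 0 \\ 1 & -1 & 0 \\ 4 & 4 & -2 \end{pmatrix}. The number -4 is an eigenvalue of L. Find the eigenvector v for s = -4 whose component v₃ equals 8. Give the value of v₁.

L + 4I = [[-2, -6, 0], [1, 3, 0], [4, 4, 2]].
Solving (L + 4I)v = 0 gives the eigenspace spanned by (-6, 2, 8).
With v₃ = 8, v = (-6, 2, 8), so v₁ = -6.

-6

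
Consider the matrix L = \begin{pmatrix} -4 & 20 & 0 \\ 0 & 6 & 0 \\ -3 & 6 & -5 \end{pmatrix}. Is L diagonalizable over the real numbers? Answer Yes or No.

Yes

Characteristic polynomial: p(r) = r^3 + 3r^2 - 34r - 120 = (r - 6)(r + 4)(r + 5).
All 3 eigenvalues are distinct, so L is diagonalizable.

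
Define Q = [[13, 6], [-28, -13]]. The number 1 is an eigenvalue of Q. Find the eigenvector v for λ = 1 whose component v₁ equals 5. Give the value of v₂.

Q − 1I = [[12, 6], [-28, -14]].
Solving (Q − 1I)v = 0 gives the eigenspace spanned by (5, -10).
With v₁ = 5, v = (5, -10), so v₂ = -10.

-10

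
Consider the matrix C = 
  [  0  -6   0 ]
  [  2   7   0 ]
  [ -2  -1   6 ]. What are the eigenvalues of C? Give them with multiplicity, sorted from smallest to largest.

3, 4, 6

Characteristic polynomial: p(λ) = λ^3 - 13λ^2 + 54λ - 72 = (λ - 6)(λ - 4)(λ - 3).
Roots (with multiplicity): 3, 4, 6.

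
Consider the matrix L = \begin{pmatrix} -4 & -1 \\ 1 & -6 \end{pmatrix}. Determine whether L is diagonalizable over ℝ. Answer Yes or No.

Characteristic polynomial: p(t) = t^2 + 10t + 25 = (t + 5)^2.
t = -5 has algebraic multiplicity 2; rank(L + 5I) = 1, so geometric multiplicity = 1.
Geometric multiplicity < algebraic multiplicity, so L is not diagonalizable.

No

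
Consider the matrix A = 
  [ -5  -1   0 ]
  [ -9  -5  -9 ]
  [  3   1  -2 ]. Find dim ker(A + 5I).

1

A + 5I = [[0, -1, 0], [-9, 0, -9], [3, 1, 3]].
This matrix has rank 2, so its null space has dimension 3 − 2 = 1.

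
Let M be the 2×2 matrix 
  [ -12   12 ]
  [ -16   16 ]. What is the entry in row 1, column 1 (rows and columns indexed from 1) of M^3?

-192

Characteristic polynomial: λ^2 - 4λ = λ(λ - 4), so the eigenvalues are 0, 4.
λ=0: eigenvector (1, 1).
λ=4: eigenvector (3, 4).
P = [[1, 3], [1, 4]], D = diag(0, 4), P⁻¹ = [[4, -3], [-1, 1]].
M³ = P·diag(0, 64)·P⁻¹ = [[-192, 192], [-256, 256]].
The requested entry is -192.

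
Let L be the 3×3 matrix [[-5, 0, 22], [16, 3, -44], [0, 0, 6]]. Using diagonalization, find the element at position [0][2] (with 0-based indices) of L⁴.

Characteristic polynomial: t^3 - 4t^2 - 27t + 90 = (t - 6)(t - 3)(t + 5), so the eigenvalues are -5, 3, 6.
t=-5: eigenvector (1, -2, 0).
t=3: eigenvector (0, 1, 0).
t=6: eigenvector (2, -4, 1).
P = [[1, 0, 2], [-2, 1, -4], [0, 0, 1]], D = diag(-5, 3, 6), P⁻¹ = [[1, 0, -2], [2, 1, 0], [0, 0, 1]].
L⁴ = P·diag(625, 81, 1296)·P⁻¹ = [[625, 0, 1342], [-1088, 81, -2684], [0, 0, 1296]].
The requested entry is 1342.

1342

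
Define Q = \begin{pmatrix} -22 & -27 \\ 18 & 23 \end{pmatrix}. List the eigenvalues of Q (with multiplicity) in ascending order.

-4, 5

Characteristic polynomial: p(t) = t^2 - t - 20 = (t - 5)(t + 4).
Roots (with multiplicity): -4, 5.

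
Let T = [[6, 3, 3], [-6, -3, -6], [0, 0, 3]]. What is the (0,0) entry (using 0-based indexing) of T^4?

162

Characteristic polynomial: μ^3 - 6μ^2 + 9μ = μ(μ - 3)^2, so the eigenvalues are 0, 3, 3.
μ=0: eigenvector (1, -2, 0).
μ=3: eigenvector (3, -5, 2).
μ=3: eigenvector (1, -2, 1).
P = [[1, 3, 1], [-2, -5, -2], [0, 2, 1]], D = diag(0, 3, 3), P⁻¹ = [[-1, -1, -1], [2, 1, 0], [-4, -2, 1]].
T⁴ = P·diag(0, 81, 81)·P⁻¹ = [[162, 81, 81], [-162, -81, -162], [0, 0, 81]].
The requested entry is 162.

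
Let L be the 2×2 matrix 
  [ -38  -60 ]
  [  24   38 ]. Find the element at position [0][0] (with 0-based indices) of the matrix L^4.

16

Characteristic polynomial: t^2 - 4 = (t - 2)(t + 2), so the eigenvalues are -2, 2.
t=2: eigenvector (3, -2).
t=-2: eigenvector (-5, 3).
P = [[3, -5], [-2, 3]], D = diag(2, -2), P⁻¹ = [[-3, -5], [-2, -3]].
L⁴ = P·diag(16, 16)·P⁻¹ = [[16, 0], [0, 16]].
The requested entry is 16.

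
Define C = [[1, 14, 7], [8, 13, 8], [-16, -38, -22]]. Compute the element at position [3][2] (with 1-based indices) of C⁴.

Characteristic polynomial: μ^3 + 8μ^2 + 9μ - 18 = (μ - 1)(μ + 3)(μ + 6), so the eigenvalues are -6, -3, 1.
μ=-3: eigenvector (0, 1, -2).
μ=-6: eigenvector (1, 0, -1).
μ=1: eigenvector (1, 2, -4).
P = [[0, 1, 1], [1, 0, 2], [-2, -1, -4]], D = diag(-3, -6, 1), P⁻¹ = [[-2, -3, -2], [0, -2, -1], [1, 2, 1]].
C⁴ = P·diag(81, 1296, 1)·P⁻¹ = [[1, -2590, -1295], [-160, -239, -160], [320, 3070, 1616]].
The requested entry is 3070.

3070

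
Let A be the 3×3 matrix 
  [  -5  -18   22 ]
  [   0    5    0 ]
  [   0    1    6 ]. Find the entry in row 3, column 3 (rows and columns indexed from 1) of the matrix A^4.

1296

Characteristic polynomial: t^3 - 6t^2 - 25t + 150 = (t - 6)(t - 5)(t + 5), so the eigenvalues are -5, 5, 6.
t=-5: eigenvector (1, 0, 0).
t=5: eigenvector (-4, 1, -1).
t=6: eigenvector (2, 0, 1).
P = [[1, -4, 2], [0, 1, 0], [0, -1, 1]], D = diag(-5, 5, 6), P⁻¹ = [[1, 2, -2], [0, 1, 0], [0, 1, 1]].
A⁴ = P·diag(625, 625, 1296)·P⁻¹ = [[625, 1342, 1342], [0, 625, 0], [0, 671, 1296]].
The requested entry is 1296.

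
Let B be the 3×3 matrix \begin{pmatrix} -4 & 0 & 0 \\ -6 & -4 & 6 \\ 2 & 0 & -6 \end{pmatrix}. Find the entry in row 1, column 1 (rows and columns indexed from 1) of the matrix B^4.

256

Characteristic polynomial: t^3 + 14t^2 + 64t + 96 = (t + 4)^2(t + 6), so the eigenvalues are -6, -4, -4.
t=-4: eigenvector (1, 0, 1).
t=-4: eigenvector (-1, 1, -1).
t=-6: eigenvector (0, -3, 1).
P = [[1, -1, 0], [0, 1, -3], [1, -1, 1]], D = diag(-4, -4, -6), P⁻¹ = [[-2, 1, 3], [-3, 1, 3], [-1, 0, 1]].
B⁴ = P·diag(256, 256, 1296)·P⁻¹ = [[256, 0, 0], [3120, 256, -3120], [-1040, 0, 1296]].
The requested entry is 256.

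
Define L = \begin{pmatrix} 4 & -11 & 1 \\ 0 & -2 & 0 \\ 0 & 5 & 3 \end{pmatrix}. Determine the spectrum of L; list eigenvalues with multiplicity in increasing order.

-2, 3, 4

Characteristic polynomial: p(s) = s^3 - 5s^2 - 2s + 24 = (s - 4)(s - 3)(s + 2).
Roots (with multiplicity): -2, 3, 4.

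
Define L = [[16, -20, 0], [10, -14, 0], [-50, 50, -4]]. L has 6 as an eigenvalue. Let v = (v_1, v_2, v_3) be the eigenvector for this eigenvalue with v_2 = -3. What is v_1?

-6

L − 6I = [[10, -20, 0], [10, -20, 0], [-50, 50, -10]].
Solving (L − 6I)v = 0 gives the eigenspace spanned by (-6, -3, 15).
With v_2 = -3, v = (-6, -3, 15), so v_1 = -6.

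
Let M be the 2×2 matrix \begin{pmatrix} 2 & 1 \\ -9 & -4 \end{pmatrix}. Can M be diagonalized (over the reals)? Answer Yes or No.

Characteristic polynomial: p(s) = s^2 + 2s + 1 = (s + 1)^2.
s = -1 has algebraic multiplicity 2; rank(M + 1I) = 1, so geometric multiplicity = 1.
Geometric multiplicity < algebraic multiplicity, so M is not diagonalizable.

No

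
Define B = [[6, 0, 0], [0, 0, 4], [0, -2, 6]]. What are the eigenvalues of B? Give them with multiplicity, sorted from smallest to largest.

Characteristic polynomial: p(r) = r^3 - 12r^2 + 44r - 48 = (r - 6)(r - 4)(r - 2).
Roots (with multiplicity): 2, 4, 6.

2, 4, 6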